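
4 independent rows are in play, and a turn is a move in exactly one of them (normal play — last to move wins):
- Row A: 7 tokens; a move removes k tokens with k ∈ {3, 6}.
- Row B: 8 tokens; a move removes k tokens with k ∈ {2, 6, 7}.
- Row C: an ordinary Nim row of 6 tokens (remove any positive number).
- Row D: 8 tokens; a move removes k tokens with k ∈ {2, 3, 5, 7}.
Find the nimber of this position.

For row A, compute g(0), g(1), … with moves {3, 6}:
k:     0  1  2  3  4  5  6  7
g(k):  0  0  0  1  1  1  2  2
So g(7) = 2.
Grundy values for row B (subtraction set {2, 6, 7}):
g(0) = mex{} = 0
g(1) = mex{} = 0
g(2) = mex{0} = 1
g(3) = mex{0} = 1
g(4) = mex{1} = 0
g(5) = mex{1} = 0
g(6) = mex{0} = 1
g(7) = mex{0} = 1
g(8) = mex{0,1} = 2
So g(8) = 2.
Row C is a plain Nim row of size 6, so its Grundy value is 6.
Build the Grundy sequence for row D with g(k) = mex{g(k−s) : s ∈ {2, 3, 5, 7}, s ≤ k}:
k:     0  1  2  3  4  5  6  7  8
g(k):  0  0  1  1  2  2  3  3  4
So g(8) = 4.
The value of a disjunctive sum is the nim-sum of the parts.
Combined value = 2 ⊕ 2 ⊕ 6 ⊕ 4 = 2.

2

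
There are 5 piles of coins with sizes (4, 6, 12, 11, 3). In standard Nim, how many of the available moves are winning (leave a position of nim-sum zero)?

Bitwise XOR of the heap sizes:
  0100  (4)
  0110  (6)
  1100  (12)
  1011  (11)
  0011  (3)
  ----
  0110  (6)
The overall nim-sum is X = 6. A pile of size p has a winning move iff p XOR X < p (reduce it to p XOR X).
  4: 4 XOR 6 = 2 < 4 — winning move (to 2).
  6: 6 XOR 6 = 0 < 6 — winning move (to 0).
  12: 12 XOR 6 = 10 < 12 — winning move (to 10).
  11: 11 XOR 6 = 13 ≥ 11 — no move.
  3: 3 XOR 6 = 5 ≥ 3 — no move.
That gives 3 winning moves.

3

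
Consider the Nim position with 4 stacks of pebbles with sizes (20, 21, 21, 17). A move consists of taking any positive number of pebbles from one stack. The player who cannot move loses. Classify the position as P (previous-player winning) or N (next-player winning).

N-position

Nim-sum: 20 ⊕ 21 ⊕ 21 ⊕ 17 = 5.
The nim-sum is 5 ≠ 0, so this is an N-position: the player to move can win.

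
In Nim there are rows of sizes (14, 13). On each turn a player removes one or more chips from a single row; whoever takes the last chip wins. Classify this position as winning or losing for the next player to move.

Winning position

Write each in binary and XOR column by column:
  1110  (14)
  1101  (13)
  ----
  0011  (3)
The nim-sum is 3 ≠ 0, so this is an N-position: the player to move can win.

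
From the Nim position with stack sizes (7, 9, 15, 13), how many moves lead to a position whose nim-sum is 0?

3

In binary:
  0111  (7)
  1001  (9)
  1111  (15)
  1101  (13)
  ----
  1100  (12)
The overall nim-sum is X = 12. A stack of size p has a winning move iff p XOR X < p (reduce it to p XOR X).
  7: 7 XOR 12 = 11 ≥ 7 — no move.
  9: 9 XOR 12 = 5 < 9 — winning move (to 5).
  15: 15 XOR 12 = 3 < 15 — winning move (to 3).
  13: 13 XOR 12 = 1 < 13 — winning move (to 1).
That gives 3 winning moves.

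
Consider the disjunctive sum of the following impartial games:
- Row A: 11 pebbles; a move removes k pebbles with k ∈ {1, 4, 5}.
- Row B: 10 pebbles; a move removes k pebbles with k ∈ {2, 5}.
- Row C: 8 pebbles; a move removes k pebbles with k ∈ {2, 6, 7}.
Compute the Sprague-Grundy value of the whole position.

2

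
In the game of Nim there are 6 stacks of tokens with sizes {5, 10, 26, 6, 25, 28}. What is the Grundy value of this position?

Nim-sum: 5 ⊕ 10 ⊕ 26 ⊕ 6 ⊕ 25 ⊕ 28 = 22.

22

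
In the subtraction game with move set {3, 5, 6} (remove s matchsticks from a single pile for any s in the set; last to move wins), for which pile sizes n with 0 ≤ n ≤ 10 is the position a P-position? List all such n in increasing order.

0, 1, 2, 9, 10

Build the Grundy sequence with g(k) = mex{g(k−s) : s ∈ {3, 5, 6}, s ≤ k}:
g(0) = mex{} = 0
g(1) = mex{} = 0
g(2) = mex{} = 0
g(3) = mex{0} = 1
g(4) = mex{0} = 1
g(5) = mex{0} = 1
g(6) = mex{0,1} = 2
g(7) = mex{0,1} = 2
g(8) = mex{0,1} = 2
g(9) = mex{1,2} = 0
g(10) = mex{1,2} = 0
The P-positions (g = 0) in 0..10 are 0, 1, 2, 9, 10.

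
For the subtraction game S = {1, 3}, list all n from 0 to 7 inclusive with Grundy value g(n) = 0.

0, 2, 4, 6

Grundy values for subtraction set {1, 3}:
k:     0  1  2  3  4  5  6  7
g(k):  0  1  0  1  0  1  0  1
The P-positions (g = 0) in 0..7 are 0, 2, 4, 6.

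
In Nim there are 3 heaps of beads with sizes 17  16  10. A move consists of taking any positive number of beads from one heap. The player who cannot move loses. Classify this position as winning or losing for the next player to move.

Winning position

Compute the nim-sum pairwise:
17 ⊕ 16 = 1
1 ⊕ 10 = 11
The nim-sum is 11 ≠ 0, so this is an N-position: the player to move can win.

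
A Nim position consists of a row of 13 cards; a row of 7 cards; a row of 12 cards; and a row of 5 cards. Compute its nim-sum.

3

Compute the nim-sum pairwise:
13 ^ 7 = 10
10 ^ 12 = 6
6 ^ 5 = 3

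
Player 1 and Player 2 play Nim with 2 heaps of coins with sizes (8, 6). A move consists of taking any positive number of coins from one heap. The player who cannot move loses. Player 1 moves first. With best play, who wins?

Compute the nim-sum pairwise:
8 ⊕ 6 = 14
The nim-sum is 14 ≠ 0, so this is an N-position: the player to move can win; Player 1 has a winning move.

Player 1 wins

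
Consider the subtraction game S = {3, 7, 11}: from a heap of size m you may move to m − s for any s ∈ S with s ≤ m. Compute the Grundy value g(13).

Compute g(0), g(1), … for moves {3, 7, 11}:
k:     0  1  2  3  4  5  6  7  8  9 10 11 12 13
g(k):  0  0  0  1  1  1  0  2  2  1  0  3  2  1
So g(13) = 1.

1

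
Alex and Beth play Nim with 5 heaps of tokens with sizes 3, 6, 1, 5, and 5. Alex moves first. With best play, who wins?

Compute the nim-sum pairwise:
3 ⊕ 6 = 5
5 ⊕ 1 = 4
4 ⊕ 5 = 1
1 ⊕ 5 = 4
The nim-sum is 4 ≠ 0, so this is an N-position: the player to move can win; Alex has a winning move.

Alex wins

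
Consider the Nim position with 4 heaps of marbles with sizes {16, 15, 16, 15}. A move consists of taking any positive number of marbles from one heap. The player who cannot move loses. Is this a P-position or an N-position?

Compute the nim-sum pairwise:
16 ^ 15 = 31
31 ^ 16 = 15
15 ^ 15 = 0
The nim-sum is 0, so this is a P-position: the player to move is in a losing position under optimal play.

P-position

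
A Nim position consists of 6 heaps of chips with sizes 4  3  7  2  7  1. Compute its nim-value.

Compute the nim-sum pairwise:
4 ^ 3 = 7
7 ^ 7 = 0
0 ^ 2 = 2
2 ^ 7 = 5
5 ^ 1 = 4

4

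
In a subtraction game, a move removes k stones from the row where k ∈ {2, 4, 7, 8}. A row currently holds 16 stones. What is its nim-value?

2

Compute g(0), g(1), … for moves {2, 4, 7, 8}:
k:     0  1  2  3  4  5  6  7  8  9 10 11 12 13 14 15 16
g(k):  0  0  1  1  2  2  0  3  1  4  2  0  0  1  1  2  2
So g(16) = 2.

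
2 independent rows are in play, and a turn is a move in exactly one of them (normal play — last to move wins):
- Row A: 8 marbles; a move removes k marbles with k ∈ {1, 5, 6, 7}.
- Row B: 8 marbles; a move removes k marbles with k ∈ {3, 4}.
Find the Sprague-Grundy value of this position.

For row A, compute g(0), g(1), … with moves {1, 5, 6, 7}:
k:     0  1  2  3  4  5  6  7  8
g(k):  0  1  0  1  0  1  2  3  2
So g(8) = 2.
Build the Grundy sequence for row B with g(k) = mex{g(k−s) : s ∈ {3, 4}, s ≤ k}:
g(0) = mex{} = 0
g(1) = mex{} = 0
g(2) = mex{} = 0
g(3) = mex{0} = 1
g(4) = mex{0} = 1
g(5) = mex{0} = 1
g(6) = mex{0,1} = 2
g(7) = mex{1} = 0
g(8) = mex{1} = 0
So g(8) = 0.
The value of a disjunctive sum is the nim-sum of the parts.
Combined value = 2 ⊕ 0 = 2.

2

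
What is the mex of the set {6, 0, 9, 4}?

0 is in the set but 1 is not, so the mex is 1.

1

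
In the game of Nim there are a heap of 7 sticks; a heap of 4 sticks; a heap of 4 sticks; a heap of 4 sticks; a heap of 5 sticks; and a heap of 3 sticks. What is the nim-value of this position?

Compute the nim-sum pairwise:
7 ^ 4 = 3
3 ^ 4 = 7
7 ^ 4 = 3
3 ^ 5 = 6
6 ^ 3 = 5

5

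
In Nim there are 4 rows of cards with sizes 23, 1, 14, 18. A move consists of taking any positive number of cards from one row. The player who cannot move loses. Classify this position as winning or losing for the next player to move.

Nim-sum: 23 ^ 1 ^ 14 ^ 18 = 10.
The nim-sum is 10 ≠ 0, so this is an N-position: the player to move can win.

Winning position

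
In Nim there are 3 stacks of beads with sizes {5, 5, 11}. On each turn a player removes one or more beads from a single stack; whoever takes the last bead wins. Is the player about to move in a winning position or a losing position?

Winning position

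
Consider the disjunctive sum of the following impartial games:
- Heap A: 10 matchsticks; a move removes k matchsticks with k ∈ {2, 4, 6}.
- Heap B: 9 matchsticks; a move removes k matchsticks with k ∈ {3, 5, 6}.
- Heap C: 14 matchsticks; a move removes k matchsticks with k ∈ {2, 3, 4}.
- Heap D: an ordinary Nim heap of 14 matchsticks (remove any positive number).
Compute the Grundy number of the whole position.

14

For heap A, compute g(0), g(1), … with moves {2, 4, 6}:
k:     0  1  2  3  4  5  6  7  8  9 10
g(k):  0  0  1  1  2  2  3  3  0  0  1
So g(10) = 1.
For heap B, compute g(0), g(1), … with moves {3, 5, 6}:
g(0) = mex{} = 0
g(1) = mex{} = 0
g(2) = mex{} = 0
g(3) = mex{0} = 1
g(4) = mex{0} = 1
g(5) = mex{0} = 1
g(6) = mex{0,1} = 2
g(7) = mex{0,1} = 2
g(8) = mex{0,1} = 2
g(9) = mex{1,2} = 0
So g(9) = 0.
Build the Grundy sequence for heap C with g(k) = mex{g(k−s) : s ∈ {2, 3, 4}, s ≤ k}:
k:     0  1  2  3  4  5  6  7  8  9 10 11 12 13 14
g(k):  0  0  1  1  2  2  0  0  1  1  2  2  0  0  1
So g(14) = 1.
Heap D is a plain Nim heap of size 14, so its Grundy value is 14.
The value of a disjunctive sum is the nim-sum of the parts.
Combined value = 1 ⊕ 0 ⊕ 1 ⊕ 14 = 14.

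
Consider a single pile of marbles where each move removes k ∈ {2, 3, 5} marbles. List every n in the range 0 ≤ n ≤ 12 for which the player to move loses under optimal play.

0, 1, 7, 8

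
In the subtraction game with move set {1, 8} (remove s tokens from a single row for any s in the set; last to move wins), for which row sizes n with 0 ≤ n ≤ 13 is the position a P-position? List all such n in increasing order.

0, 2, 4, 6, 9, 11, 13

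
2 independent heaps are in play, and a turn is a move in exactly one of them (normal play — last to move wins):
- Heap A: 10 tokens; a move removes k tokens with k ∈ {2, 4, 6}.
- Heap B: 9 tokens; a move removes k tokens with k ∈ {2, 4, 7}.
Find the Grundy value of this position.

1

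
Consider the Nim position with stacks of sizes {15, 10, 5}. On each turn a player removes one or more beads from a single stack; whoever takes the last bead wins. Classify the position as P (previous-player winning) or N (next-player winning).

P-position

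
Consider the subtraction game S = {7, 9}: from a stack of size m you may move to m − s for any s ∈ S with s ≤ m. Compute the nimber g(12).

1

Build the Grundy sequence with g(k) = mex{g(k−s) : s ∈ {7, 9}, s ≤ k}:
k:     0  1  2  3  4  5  6  7  8  9 10 11 12
g(k):  0  0  0  0  0  0  0  1  1  1  1  1  1
So g(12) = 1.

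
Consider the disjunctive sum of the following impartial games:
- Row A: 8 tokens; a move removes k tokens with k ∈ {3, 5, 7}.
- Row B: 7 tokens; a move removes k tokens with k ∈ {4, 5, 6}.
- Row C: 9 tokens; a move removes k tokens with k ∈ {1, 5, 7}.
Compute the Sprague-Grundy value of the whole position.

For row A, compute g(0), g(1), … with moves {3, 5, 7}:
k:     0  1  2  3  4  5  6  7  8
g(k):  0  0  0  1  1  1  2  2  2
So g(8) = 2.
Build the Grundy sequence for row B with g(k) = mex{g(k−s) : s ∈ {4, 5, 6}, s ≤ k}:
k:     0  1  2  3  4  5  6  7
g(k):  0  0  0  0  1  1  1  1
So g(7) = 1.
For row C, compute g(0), g(1), … with moves {1, 5, 7}:
k:     0  1  2  3  4  5  6  7  8  9
g(k):  0  1  0  1  0  1  0  1  0  1
So g(9) = 1.
The value of a disjunctive sum is the nim-sum of the parts.
Combined value = 2 XOR 1 XOR 1 = 2.

2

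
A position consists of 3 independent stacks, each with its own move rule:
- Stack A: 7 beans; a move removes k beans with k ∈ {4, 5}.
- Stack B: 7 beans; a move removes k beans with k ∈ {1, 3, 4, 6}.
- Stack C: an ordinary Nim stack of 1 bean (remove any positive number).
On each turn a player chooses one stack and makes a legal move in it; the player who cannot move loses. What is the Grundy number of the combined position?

0

Grundy values for stack A (subtraction set {4, 5}):
g(0) = mex{} = 0
g(1) = mex{} = 0
g(2) = mex{} = 0
g(3) = mex{} = 0
g(4) = mex{0} = 1
g(5) = mex{0} = 1
g(6) = mex{0} = 1
g(7) = mex{0} = 1
So g(7) = 1.
For stack B, compute g(0), g(1), … with moves {1, 3, 4, 6}:
k:     0  1  2  3  4  5  6  7
g(k):  0  1  0  1  2  3  2  0
So g(7) = 0.
Stack C is a plain Nim stack of size 1, so its Grundy value is 1.
The value of a disjunctive sum is the nim-sum of the parts.
Combined value = 1 ⊕ 0 ⊕ 1 = 0.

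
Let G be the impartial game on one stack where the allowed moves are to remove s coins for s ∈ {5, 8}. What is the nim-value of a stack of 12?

2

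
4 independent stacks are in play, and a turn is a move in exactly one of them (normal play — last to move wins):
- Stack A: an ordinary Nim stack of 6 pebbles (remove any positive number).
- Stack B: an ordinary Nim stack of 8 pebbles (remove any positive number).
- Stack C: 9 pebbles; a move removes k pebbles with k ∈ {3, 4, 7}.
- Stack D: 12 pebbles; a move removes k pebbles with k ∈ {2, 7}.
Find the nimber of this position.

12

Stack A is a plain Nim stack of size 6, so its Grundy value is 6.
Stack B is a plain Nim stack of size 8, so its Grundy value is 8.
For stack C, compute g(0), g(1), … with moves {3, 4, 7}:
g(0) = mex{} = 0
g(1) = mex{} = 0
g(2) = mex{} = 0
g(3) = mex{0} = 1
g(4) = mex{0} = 1
g(5) = mex{0} = 1
g(6) = mex{0,1} = 2
g(7) = mex{0,1} = 2
g(8) = mex{0,1} = 2
g(9) = mex{0,1,2} = 3
So g(9) = 3.
Build the Grundy sequence for stack D with g(k) = mex{g(k−s) : s ∈ {2, 7}, s ≤ k}:
k:     0  1  2  3  4  5  6  7  8  9 10 11 12
g(k):  0  0  1  1  0  0  1  1  2  0  0  1  1
So g(12) = 1.
By the Sprague-Grundy theorem, the Grundy value of a sum of independent games is the XOR of the component values.
Combined value = 6 XOR 8 XOR 3 XOR 1 = 12.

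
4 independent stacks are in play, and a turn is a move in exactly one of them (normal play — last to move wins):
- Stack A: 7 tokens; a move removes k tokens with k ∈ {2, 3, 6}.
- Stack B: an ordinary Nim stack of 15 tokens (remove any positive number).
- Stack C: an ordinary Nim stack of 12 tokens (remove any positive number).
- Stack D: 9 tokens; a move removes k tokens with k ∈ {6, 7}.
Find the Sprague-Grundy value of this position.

3

For stack A, compute g(0), g(1), … with moves {2, 3, 6}:
k:     0  1  2  3  4  5  6  7
g(k):  0  0  1  1  2  0  3  1
So g(7) = 1.
Stack B is a plain Nim stack of size 15, so its Grundy value is 15.
Stack C is a plain Nim stack of size 12, so its Grundy value is 12.
For stack D, compute g(0), g(1), … with moves {6, 7}:
k:     0  1  2  3  4  5  6  7  8  9
g(k):  0  0  0  0  0  0  1  1  1  1
So g(9) = 1.
By the Sprague-Grundy theorem, the Grundy value of a sum of independent games is the XOR of the component values.
Combined value = 1 ⊕ 15 ⊕ 12 ⊕ 1 = 3.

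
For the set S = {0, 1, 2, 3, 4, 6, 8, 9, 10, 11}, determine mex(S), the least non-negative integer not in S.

5

The values 0, 1, 2, 3, 4 are all present; 5 is the first non-negative integer missing from the set.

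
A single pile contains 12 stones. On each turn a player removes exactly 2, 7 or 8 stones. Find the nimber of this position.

1

Build the Grundy sequence with g(k) = mex{g(k−s) : s ∈ {2, 7, 8}, s ≤ k}:
k:     0  1  2  3  4  5  6  7  8  9 10 11 12
g(k):  0  0  1  1  0  0  1  1  2  2  0  3  1
So g(12) = 1.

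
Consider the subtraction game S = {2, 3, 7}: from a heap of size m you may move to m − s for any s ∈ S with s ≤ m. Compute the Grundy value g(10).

0

Compute g(0), g(1), … for moves {2, 3, 7}:
g(0) = mex{} = 0
g(1) = mex{} = 0
g(2) = mex{0} = 1
g(3) = mex{0} = 1
g(4) = mex{0,1} = 2
g(5) = mex{1} = 0
g(6) = mex{1,2} = 0
g(7) = mex{0,2} = 1
g(8) = mex{0} = 1
g(9) = mex{0,1} = 2
g(10) = mex{1} = 0
So g(10) = 0.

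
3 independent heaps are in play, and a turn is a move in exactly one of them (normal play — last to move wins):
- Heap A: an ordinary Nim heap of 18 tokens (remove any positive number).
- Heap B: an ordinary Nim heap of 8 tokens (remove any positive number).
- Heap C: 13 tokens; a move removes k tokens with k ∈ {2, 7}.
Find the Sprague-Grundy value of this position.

26

Heap A is a plain Nim heap of size 18, so its Grundy value is 18.
Heap B is a plain Nim heap of size 8, so its Grundy value is 8.
For heap C, compute g(0), g(1), … with moves {2, 7}:
g(0) = mex{} = 0
g(1) = mex{} = 0
g(2) = mex{0} = 1
g(3) = mex{0} = 1
g(4) = mex{1} = 0
g(5) = mex{1} = 0
g(6) = mex{0} = 1
g(7) = mex{0} = 1
g(8) = mex{0,1} = 2
g(9) = mex{1} = 0
g(10) = mex{1,2} = 0
g(11) = mex{0} = 1
g(12) = mex{0} = 1
g(13) = mex{1} = 0
So g(13) = 0.
By the Sprague-Grundy theorem, the Grundy value of a sum of independent games is the XOR of the component values.
Combined value = 18 ⊕ 8 ⊕ 0 = 26.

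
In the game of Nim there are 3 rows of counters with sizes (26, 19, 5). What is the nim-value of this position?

Compute the nim-sum pairwise:
26 XOR 19 = 9
9 XOR 5 = 12

12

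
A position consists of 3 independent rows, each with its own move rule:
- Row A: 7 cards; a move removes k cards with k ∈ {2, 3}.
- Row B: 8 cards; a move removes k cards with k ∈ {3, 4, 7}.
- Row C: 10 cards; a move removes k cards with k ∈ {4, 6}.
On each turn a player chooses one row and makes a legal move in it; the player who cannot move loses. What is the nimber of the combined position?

For row A, compute g(0), g(1), … with moves {2, 3}:
k:     0  1  2  3  4  5  6  7
g(k):  0  0  1  1  2  0  0  1
So g(7) = 1.
Grundy values for row B (subtraction set {3, 4, 7}):
g(0) = mex{} = 0
g(1) = mex{} = 0
g(2) = mex{} = 0
g(3) = mex{0} = 1
g(4) = mex{0} = 1
g(5) = mex{0} = 1
g(6) = mex{0,1} = 2
g(7) = mex{0,1} = 2
g(8) = mex{0,1} = 2
So g(8) = 2.
For row C, compute g(0), g(1), … with moves {4, 6}:
k:     0  1  2  3  4  5  6  7  8  9 10
g(k):  0  0  0  0  1  1  1  1  2  2  0
So g(10) = 0.
By the Sprague-Grundy theorem, the Grundy value of a sum of independent games is the XOR of the component values.
Combined value = 1 ⊕ 2 ⊕ 0 = 3.

3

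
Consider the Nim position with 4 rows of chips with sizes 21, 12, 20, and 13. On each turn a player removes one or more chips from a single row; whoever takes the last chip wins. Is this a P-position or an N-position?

P-position

Write each in binary and XOR column by column:
  10101  (21)
  01100  (12)
  10100  (20)
  01101  (13)
  -----
  00000  (0)
The nim-sum is 0, so this is a P-position: the player to move is in a losing position under optimal play.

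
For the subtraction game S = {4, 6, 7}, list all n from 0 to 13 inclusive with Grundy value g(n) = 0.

0, 1, 2, 3, 11, 12, 13

Compute g(0), g(1), … for moves {4, 6, 7}:
k:     0  1  2  3  4  5  6  7  8  9 10 11 12 13
g(k):  0  0  0  0  1  1  1  1  2  2  2  0  0  0
The P-positions (g = 0) in 0..13 are 0, 1, 2, 3, 11, 12, 13.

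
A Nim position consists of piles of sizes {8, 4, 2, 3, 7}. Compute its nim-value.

Nim-sum: 8 ⊕ 4 ⊕ 2 ⊕ 3 ⊕ 7 = 10.

10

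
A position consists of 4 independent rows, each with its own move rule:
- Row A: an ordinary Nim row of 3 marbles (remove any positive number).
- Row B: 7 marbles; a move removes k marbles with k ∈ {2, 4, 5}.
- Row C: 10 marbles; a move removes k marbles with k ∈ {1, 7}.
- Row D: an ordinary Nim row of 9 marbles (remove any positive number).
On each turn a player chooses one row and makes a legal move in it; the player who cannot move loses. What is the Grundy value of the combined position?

10

Row A is a plain Nim row of size 3, so its Grundy value is 3.
For row B, compute g(0), g(1), … with moves {2, 4, 5}:
k:     0  1  2  3  4  5  6  7
g(k):  0  0  1  1  2  2  3  0
So g(7) = 0.
For row C, compute g(0), g(1), … with moves {1, 7}:
k:     0  1  2  3  4  5  6  7  8  9 10
g(k):  0  1  0  1  0  1  0  1  0  1  0
So g(10) = 0.
Row D is a plain Nim row of size 9, so its Grundy value is 9.
By the Sprague-Grundy theorem, the Grundy value of a sum of independent games is the XOR of the component values.
Combined value = 3 XOR 0 XOR 0 XOR 9 = 10.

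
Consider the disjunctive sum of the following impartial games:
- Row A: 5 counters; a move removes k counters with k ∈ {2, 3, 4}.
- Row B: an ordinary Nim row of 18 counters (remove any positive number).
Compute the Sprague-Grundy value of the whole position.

16

For row A, compute g(0), g(1), … with moves {2, 3, 4}:
g(0) = mex{} = 0
g(1) = mex{} = 0
g(2) = mex{0} = 1
g(3) = mex{0} = 1
g(4) = mex{0,1} = 2
g(5) = mex{0,1} = 2
So g(5) = 2.
Row B is a plain Nim row of size 18, so its Grundy value is 18.
The value of a disjunctive sum is the nim-sum of the parts.
Combined value = 2 ⊕ 18 = 16.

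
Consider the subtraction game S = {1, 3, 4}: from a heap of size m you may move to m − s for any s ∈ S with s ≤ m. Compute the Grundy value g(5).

3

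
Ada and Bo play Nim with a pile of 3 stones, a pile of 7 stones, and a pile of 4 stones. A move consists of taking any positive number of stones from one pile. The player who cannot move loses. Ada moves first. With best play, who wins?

In binary:
  011  (3)
  111  (7)
  100  (4)
  ---
  000  (0)
The nim-sum is 0, so this is a P-position: the player to move is in a losing position under optimal play; Ada is about to move from it and so loses — Bo wins.

Bo wins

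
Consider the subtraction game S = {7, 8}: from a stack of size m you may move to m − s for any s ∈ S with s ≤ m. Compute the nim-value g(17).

0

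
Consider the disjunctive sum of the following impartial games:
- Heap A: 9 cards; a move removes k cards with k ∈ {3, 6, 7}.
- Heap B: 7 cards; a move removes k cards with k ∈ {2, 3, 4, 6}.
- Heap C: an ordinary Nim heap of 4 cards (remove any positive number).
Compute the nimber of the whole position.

Grundy values for heap A (subtraction set {3, 6, 7}):
g(0) = mex{} = 0
g(1) = mex{} = 0
g(2) = mex{} = 0
g(3) = mex{0} = 1
g(4) = mex{0} = 1
g(5) = mex{0} = 1
g(6) = mex{0,1} = 2
g(7) = mex{0,1} = 2
g(8) = mex{0,1} = 2
g(9) = mex{0,1,2} = 3
So g(9) = 3.
Grundy values for heap B (subtraction set {2, 3, 4, 6}):
g(0) = mex{} = 0
g(1) = mex{} = 0
g(2) = mex{0} = 1
g(3) = mex{0} = 1
g(4) = mex{0,1} = 2
g(5) = mex{0,1} = 2
g(6) = mex{0,1,2} = 3
g(7) = mex{0,1,2} = 3
So g(7) = 3.
Heap C is a plain Nim heap of size 4, so its Grundy value is 4.
The value of a disjunctive sum is the nim-sum of the parts.
Combined value = 3 ⊕ 3 ⊕ 4 = 4.

4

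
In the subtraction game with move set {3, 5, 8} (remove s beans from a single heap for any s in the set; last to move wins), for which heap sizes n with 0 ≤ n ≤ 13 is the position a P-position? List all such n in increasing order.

0, 1, 2, 11, 12, 13

Compute g(0), g(1), … for moves {3, 5, 8}:
k:     0  1  2  3  4  5  6  7  8  9 10 11 12 13
g(k):  0  0  0  1  1  1  2  2  2  3  3  0  0  0
The P-positions (g = 0) in 0..13 are 0, 1, 2, 11, 12, 13.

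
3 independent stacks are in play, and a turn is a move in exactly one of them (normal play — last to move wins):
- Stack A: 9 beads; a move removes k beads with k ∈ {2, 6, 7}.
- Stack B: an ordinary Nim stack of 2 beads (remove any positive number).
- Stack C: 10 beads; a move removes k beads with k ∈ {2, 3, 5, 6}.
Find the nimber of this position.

3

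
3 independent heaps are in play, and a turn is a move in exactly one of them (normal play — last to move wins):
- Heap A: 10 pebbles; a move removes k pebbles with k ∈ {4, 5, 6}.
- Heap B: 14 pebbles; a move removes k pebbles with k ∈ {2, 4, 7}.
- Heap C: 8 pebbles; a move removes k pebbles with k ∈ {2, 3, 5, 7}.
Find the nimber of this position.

5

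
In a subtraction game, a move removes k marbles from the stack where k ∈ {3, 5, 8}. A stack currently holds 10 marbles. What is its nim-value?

3

Grundy values for subtraction set {3, 5, 8}:
g(0) = mex{} = 0
g(1) = mex{} = 0
g(2) = mex{} = 0
g(3) = mex{0} = 1
g(4) = mex{0} = 1
g(5) = mex{0} = 1
g(6) = mex{0,1} = 2
g(7) = mex{0,1} = 2
g(8) = mex{0,1} = 2
g(9) = mex{0,1,2} = 3
g(10) = mex{0,1,2} = 3
So g(10) = 3.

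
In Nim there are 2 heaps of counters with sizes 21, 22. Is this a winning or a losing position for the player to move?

Winning position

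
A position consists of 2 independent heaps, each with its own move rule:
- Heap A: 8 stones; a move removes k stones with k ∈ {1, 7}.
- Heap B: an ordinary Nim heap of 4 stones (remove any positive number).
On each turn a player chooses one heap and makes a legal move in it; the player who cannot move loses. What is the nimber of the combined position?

4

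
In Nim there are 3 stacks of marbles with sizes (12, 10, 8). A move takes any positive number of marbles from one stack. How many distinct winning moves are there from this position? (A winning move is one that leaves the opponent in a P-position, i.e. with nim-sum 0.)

Nim-sum: 12 ⊕ 10 ⊕ 8 = 14.
The overall nim-sum is X = 14. A stack of size p has a winning move iff p XOR X < p (reduce it to p XOR X).
  12: 12 XOR 14 = 2 < 12 — winning move (to 2).
  10: 10 XOR 14 = 4 < 10 — winning move (to 4).
  8: 8 XOR 14 = 6 < 8 — winning move (to 6).
That gives 3 winning moves.

3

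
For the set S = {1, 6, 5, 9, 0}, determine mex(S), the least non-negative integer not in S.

2

The values 0, 1 are all present; 2 is the first non-negative integer missing from the set.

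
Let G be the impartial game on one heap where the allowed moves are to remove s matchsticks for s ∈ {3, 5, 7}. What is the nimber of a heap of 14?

Build the Grundy sequence with g(k) = mex{g(k−s) : s ∈ {3, 5, 7}, s ≤ k}:
g(0) = mex{} = 0
g(1) = mex{} = 0
g(2) = mex{} = 0
g(3) = mex{0} = 1
g(4) = mex{0} = 1
g(5) = mex{0} = 1
g(6) = mex{0,1} = 2
g(7) = mex{0,1} = 2
g(8) = mex{0,1} = 2
g(9) = mex{0,1,2} = 3
g(10) = mex{1,2} = 0
g(11) = mex{1,2} = 0
g(12) = mex{1,2,3} = 0
g(13) = mex{0,2} = 1
g(14) = mex{0,2,3} = 1
So g(14) = 1.

1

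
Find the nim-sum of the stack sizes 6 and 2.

4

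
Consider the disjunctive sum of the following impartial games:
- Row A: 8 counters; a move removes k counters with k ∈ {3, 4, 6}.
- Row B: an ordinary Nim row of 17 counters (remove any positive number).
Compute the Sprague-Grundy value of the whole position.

19

Grundy values for row A (subtraction set {3, 4, 6}):
g(0) = mex{} = 0
g(1) = mex{} = 0
g(2) = mex{} = 0
g(3) = mex{0} = 1
g(4) = mex{0} = 1
g(5) = mex{0} = 1
g(6) = mex{0,1} = 2
g(7) = mex{0,1} = 2
g(8) = mex{0,1} = 2
So g(8) = 2.
Row B is a plain Nim row of size 17, so its Grundy value is 17.
The value of a disjunctive sum is the nim-sum of the parts.
Combined value = 2 XOR 17 = 19.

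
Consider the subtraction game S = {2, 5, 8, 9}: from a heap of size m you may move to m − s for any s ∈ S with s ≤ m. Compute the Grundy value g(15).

Build the Grundy sequence with g(k) = mex{g(k−s) : s ∈ {2, 5, 8, 9}, s ≤ k}:
k:     0  1  2  3  4  5  6  7  8  9 10 11 12 13 14 15
g(k):  0  0  1  1  0  2  1  0  2  1  3  0  2  1  0  2
So g(15) = 2.

2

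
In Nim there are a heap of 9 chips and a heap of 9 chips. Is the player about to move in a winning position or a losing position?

Write each in binary and XOR column by column:
  1001  (9)
  1001  (9)
  ----
  0000  (0)
The nim-sum is 0, so this is a P-position: the player to move is in a losing position under optimal play.

Losing position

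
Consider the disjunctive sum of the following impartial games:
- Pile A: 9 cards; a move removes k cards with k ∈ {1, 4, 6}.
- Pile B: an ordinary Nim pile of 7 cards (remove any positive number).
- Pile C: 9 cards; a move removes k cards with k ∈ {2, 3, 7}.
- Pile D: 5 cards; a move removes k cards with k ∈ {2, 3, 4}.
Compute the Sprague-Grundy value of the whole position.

5

Build the Grundy sequence for pile A with g(k) = mex{g(k−s) : s ∈ {1, 4, 6}, s ≤ k}:
k:     0  1  2  3  4  5  6  7  8  9
g(k):  0  1  0  1  2  0  1  0  1  2
So g(9) = 2.
Pile B is a plain Nim pile of size 7, so its Grundy value is 7.
For pile C, compute g(0), g(1), … with moves {2, 3, 7}:
k:     0  1  2  3  4  5  6  7  8  9
g(k):  0  0  1  1  2  0  0  1  1  2
So g(9) = 2.
Grundy values for pile D (subtraction set {2, 3, 4}):
g(0) = mex{} = 0
g(1) = mex{} = 0
g(2) = mex{0} = 1
g(3) = mex{0} = 1
g(4) = mex{0,1} = 2
g(5) = mex{0,1} = 2
So g(5) = 2.
The value of a disjunctive sum is the nim-sum of the parts.
Combined value = 2 XOR 7 XOR 2 XOR 2 = 5.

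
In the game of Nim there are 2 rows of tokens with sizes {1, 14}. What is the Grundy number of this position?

Compute the nim-sum pairwise:
1 ⊕ 14 = 15

15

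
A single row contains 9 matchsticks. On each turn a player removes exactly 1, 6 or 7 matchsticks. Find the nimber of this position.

Compute g(0), g(1), … for moves {1, 6, 7}:
g(0) = mex{} = 0
g(1) = mex{0} = 1
g(2) = mex{1} = 0
g(3) = mex{0} = 1
g(4) = mex{1} = 0
g(5) = mex{0} = 1
g(6) = mex{0,1} = 2
g(7) = mex{0,1,2} = 3
g(8) = mex{0,1,3} = 2
g(9) = mex{0,1,2} = 3
So g(9) = 3.

3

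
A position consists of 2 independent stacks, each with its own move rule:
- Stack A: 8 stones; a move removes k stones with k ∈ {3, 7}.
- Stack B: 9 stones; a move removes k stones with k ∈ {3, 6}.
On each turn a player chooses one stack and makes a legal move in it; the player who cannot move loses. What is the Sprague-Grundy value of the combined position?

For stack A, compute g(0), g(1), … with moves {3, 7}:
k:     0  1  2  3  4  5  6  7  8
g(k):  0  0  0  1  1  1  0  2  2
So g(8) = 2.
Build the Grundy sequence for stack B with g(k) = mex{g(k−s) : s ∈ {3, 6}, s ≤ k}:
k:     0  1  2  3  4  5  6  7  8  9
g(k):  0  0  0  1  1  1  2  2  2  0
So g(9) = 0.
By the Sprague-Grundy theorem, the Grundy value of a sum of independent games is the XOR of the component values.
Combined value = 2 XOR 0 = 2.

2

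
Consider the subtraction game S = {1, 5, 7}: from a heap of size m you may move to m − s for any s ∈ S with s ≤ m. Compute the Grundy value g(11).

1

Compute g(0), g(1), … for moves {1, 5, 7}:
g(0) = mex{} = 0
g(1) = mex{0} = 1
g(2) = mex{1} = 0
g(3) = mex{0} = 1
g(4) = mex{1} = 0
g(5) = mex{0} = 1
g(6) = mex{1} = 0
g(7) = mex{0} = 1
g(8) = mex{1} = 0
g(9) = mex{0} = 1
g(10) = mex{1} = 0
g(11) = mex{0} = 1
So g(11) = 1.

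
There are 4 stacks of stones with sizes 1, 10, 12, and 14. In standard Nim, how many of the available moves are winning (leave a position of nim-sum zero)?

3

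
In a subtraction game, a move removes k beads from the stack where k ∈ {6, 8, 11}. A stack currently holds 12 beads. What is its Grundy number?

2

Compute g(0), g(1), … for moves {6, 8, 11}:
k:     0  1  2  3  4  5  6  7  8  9 10 11 12
g(k):  0  0  0  0  0  0  1  1  1  1  1  1  2
So g(12) = 2.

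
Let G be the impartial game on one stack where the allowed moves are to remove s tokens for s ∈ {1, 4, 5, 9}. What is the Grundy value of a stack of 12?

2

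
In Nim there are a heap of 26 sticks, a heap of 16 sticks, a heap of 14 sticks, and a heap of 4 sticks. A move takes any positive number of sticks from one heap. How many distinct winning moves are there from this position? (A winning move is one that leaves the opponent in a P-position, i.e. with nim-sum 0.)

In binary:
  11010  (26)
  10000  (16)
  01110  (14)
  00100  (4)
  -----
  00000  (0)
The nim-sum is already 0, so every move leaves a nonzero nim-sum — there are no winning moves.

0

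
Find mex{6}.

0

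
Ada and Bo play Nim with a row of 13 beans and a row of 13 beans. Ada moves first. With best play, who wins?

Bo wins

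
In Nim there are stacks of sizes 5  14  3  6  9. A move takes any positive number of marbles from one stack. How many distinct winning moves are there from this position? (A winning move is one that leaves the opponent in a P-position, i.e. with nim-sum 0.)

3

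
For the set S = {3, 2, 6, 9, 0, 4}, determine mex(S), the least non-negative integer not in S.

1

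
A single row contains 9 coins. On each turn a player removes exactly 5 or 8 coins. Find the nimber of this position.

Compute g(0), g(1), … for moves {5, 8}:
g(0) = mex{} = 0
g(1) = mex{} = 0
g(2) = mex{} = 0
g(3) = mex{} = 0
g(4) = mex{} = 0
g(5) = mex{0} = 1
g(6) = mex{0} = 1
g(7) = mex{0} = 1
g(8) = mex{0} = 1
g(9) = mex{0} = 1
So g(9) = 1.

1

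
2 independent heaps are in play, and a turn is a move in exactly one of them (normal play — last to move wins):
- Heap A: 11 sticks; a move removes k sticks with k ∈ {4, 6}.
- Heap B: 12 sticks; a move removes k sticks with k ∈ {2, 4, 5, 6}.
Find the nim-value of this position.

2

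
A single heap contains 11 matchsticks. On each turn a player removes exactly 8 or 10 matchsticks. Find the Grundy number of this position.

1

Grundy values for subtraction set {8, 10}:
g(0) = mex{} = 0
g(1) = mex{} = 0
g(2) = mex{} = 0
g(3) = mex{} = 0
g(4) = mex{} = 0
g(5) = mex{} = 0
g(6) = mex{} = 0
g(7) = mex{} = 0
g(8) = mex{0} = 1
g(9) = mex{0} = 1
g(10) = mex{0} = 1
g(11) = mex{0} = 1
So g(11) = 1.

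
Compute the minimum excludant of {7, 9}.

0

0 is not in the set, so the mex is 0.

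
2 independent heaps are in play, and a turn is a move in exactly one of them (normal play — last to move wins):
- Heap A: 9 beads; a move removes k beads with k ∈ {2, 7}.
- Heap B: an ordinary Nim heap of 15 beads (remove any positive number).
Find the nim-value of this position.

15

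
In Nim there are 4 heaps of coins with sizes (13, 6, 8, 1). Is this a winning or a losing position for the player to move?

Winning position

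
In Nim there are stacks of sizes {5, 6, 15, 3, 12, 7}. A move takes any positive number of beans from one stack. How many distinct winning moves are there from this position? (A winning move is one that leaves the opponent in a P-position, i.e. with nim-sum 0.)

In binary:
  0101  (5)
  0110  (6)
  1111  (15)
  0011  (3)
  1100  (12)
  0111  (7)
  ----
  0100  (4)
The overall nim-sum is X = 4. A stack of size p has a winning move iff p XOR X < p (reduce it to p XOR X).
  5: 5 XOR 4 = 1 < 5 — winning move (to 1).
  6: 6 XOR 4 = 2 < 6 — winning move (to 2).
  15: 15 XOR 4 = 11 < 15 — winning move (to 11).
  3: 3 XOR 4 = 7 ≥ 3 — no move.
  12: 12 XOR 4 = 8 < 12 — winning move (to 8).
  7: 7 XOR 4 = 3 < 7 — winning move (to 3).
That gives 5 winning moves.

5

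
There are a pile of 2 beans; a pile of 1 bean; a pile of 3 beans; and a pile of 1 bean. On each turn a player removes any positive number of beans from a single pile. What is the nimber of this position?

Nim-sum: 2 XOR 1 XOR 3 XOR 1 = 1.

1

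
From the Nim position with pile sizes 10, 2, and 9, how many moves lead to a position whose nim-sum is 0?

Nim-sum: 10 XOR 2 XOR 9 = 1.
The overall nim-sum is X = 1. A pile of size p has a winning move iff p XOR X < p (reduce it to p XOR X).
  10: 10 XOR 1 = 11 ≥ 10 — no move.
  2: 2 XOR 1 = 3 ≥ 2 — no move.
  9: 9 XOR 1 = 8 < 9 — winning move (to 8).
That gives 1 winning move.

1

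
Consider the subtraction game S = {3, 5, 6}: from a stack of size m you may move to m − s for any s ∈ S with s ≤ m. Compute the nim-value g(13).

Grundy values for subtraction set {3, 5, 6}:
g(0) = mex{} = 0
g(1) = mex{} = 0
g(2) = mex{} = 0
g(3) = mex{0} = 1
g(4) = mex{0} = 1
g(5) = mex{0} = 1
g(6) = mex{0,1} = 2
g(7) = mex{0,1} = 2
g(8) = mex{0,1} = 2
g(9) = mex{1,2} = 0
g(10) = mex{1,2} = 0
g(11) = mex{1,2} = 0
g(12) = mex{0,2} = 1
g(13) = mex{0,2} = 1
So g(13) = 1.

1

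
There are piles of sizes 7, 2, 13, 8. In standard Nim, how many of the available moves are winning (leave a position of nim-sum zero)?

0

Nim-sum: 7 ^ 2 ^ 13 ^ 8 = 0.
The nim-sum is already 0, so every move leaves a nonzero nim-sum — there are no winning moves.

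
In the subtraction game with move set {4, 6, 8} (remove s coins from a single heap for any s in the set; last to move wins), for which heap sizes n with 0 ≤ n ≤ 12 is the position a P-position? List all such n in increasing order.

0, 1, 2, 3, 12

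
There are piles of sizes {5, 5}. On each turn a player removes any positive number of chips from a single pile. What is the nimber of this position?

0

Nim-sum: 5 XOR 5 = 0.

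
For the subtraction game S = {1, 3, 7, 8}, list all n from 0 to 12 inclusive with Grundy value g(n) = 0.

0, 2, 4, 6

Build the Grundy sequence with g(k) = mex{g(k−s) : s ∈ {1, 3, 7, 8}, s ≤ k}:
g(0) = mex{} = 0
g(1) = mex{0} = 1
g(2) = mex{1} = 0
g(3) = mex{0} = 1
g(4) = mex{1} = 0
g(5) = mex{0} = 1
g(6) = mex{1} = 0
g(7) = mex{0} = 1
g(8) = mex{0,1} = 2
g(9) = mex{0,1,2} = 3
g(10) = mex{0,1,3} = 2
g(11) = mex{0,1,2} = 3
g(12) = mex{0,1,3} = 2
The P-positions (g = 0) in 0..12 are 0, 2, 4, 6.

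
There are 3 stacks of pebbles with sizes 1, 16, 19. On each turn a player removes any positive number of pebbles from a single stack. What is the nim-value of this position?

Nim-sum: 1 XOR 16 XOR 19 = 2.

2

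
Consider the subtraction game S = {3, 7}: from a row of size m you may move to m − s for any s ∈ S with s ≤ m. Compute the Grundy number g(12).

0

Grundy values for subtraction set {3, 7}:
k:     0  1  2  3  4  5  6  7  8  9 10 11 12
g(k):  0  0  0  1  1  1  0  2  2  1  0  0  0
So g(12) = 0.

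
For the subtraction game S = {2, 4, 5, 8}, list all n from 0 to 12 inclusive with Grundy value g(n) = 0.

Grundy values for subtraction set {2, 4, 5, 8}:
k:     0  1  2  3  4  5  6  7  8  9 10 11 12
g(k):  0  0  1  1  2  2  3  0  4  1  0  2  1
The P-positions (g = 0) in 0..12 are 0, 1, 7, 10.

0, 1, 7, 10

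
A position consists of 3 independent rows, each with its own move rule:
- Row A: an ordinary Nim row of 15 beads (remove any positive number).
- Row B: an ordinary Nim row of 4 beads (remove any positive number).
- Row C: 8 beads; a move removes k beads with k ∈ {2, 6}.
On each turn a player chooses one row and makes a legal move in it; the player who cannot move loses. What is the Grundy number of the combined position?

11

Row A is a plain Nim row of size 15, so its Grundy value is 15.
Row B is a plain Nim row of size 4, so its Grundy value is 4.
Build the Grundy sequence for row C with g(k) = mex{g(k−s) : s ∈ {2, 6}, s ≤ k}:
k:     0  1  2  3  4  5  6  7  8
g(k):  0  0  1  1  0  0  1  1  0
So g(8) = 0.
The value of a disjunctive sum is the nim-sum of the parts.
Combined value = 15 ⊕ 4 ⊕ 0 = 11.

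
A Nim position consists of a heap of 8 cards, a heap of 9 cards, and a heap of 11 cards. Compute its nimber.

10

In binary:
  1000  (8)
  1001  (9)
  1011  (11)
  ----
  1010  (10)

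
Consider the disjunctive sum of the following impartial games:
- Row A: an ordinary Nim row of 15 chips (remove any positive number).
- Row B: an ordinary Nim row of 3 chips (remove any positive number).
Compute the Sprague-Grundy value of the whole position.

12

Row A is a plain Nim row of size 15, so its Grundy value is 15.
Row B is a plain Nim row of size 3, so its Grundy value is 3.
The value of a disjunctive sum is the nim-sum of the parts.
Combined value = 15 ⊕ 3 = 12.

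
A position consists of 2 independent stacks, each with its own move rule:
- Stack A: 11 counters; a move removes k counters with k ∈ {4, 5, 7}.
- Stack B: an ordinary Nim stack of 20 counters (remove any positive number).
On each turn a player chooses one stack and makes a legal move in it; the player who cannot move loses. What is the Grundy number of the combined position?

Grundy values for stack A (subtraction set {4, 5, 7}):
g(0) = mex{} = 0
g(1) = mex{} = 0
g(2) = mex{} = 0
g(3) = mex{} = 0
g(4) = mex{0} = 1
g(5) = mex{0} = 1
g(6) = mex{0} = 1
g(7) = mex{0} = 1
g(8) = mex{0,1} = 2
g(9) = mex{0,1} = 2
g(10) = mex{0,1} = 2
g(11) = mex{1} = 0
So g(11) = 0.
Stack B is a plain Nim stack of size 20, so its Grundy value is 20.
By the Sprague-Grundy theorem, the Grundy value of a sum of independent games is the XOR of the component values.
Combined value = 0 XOR 20 = 20.

20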